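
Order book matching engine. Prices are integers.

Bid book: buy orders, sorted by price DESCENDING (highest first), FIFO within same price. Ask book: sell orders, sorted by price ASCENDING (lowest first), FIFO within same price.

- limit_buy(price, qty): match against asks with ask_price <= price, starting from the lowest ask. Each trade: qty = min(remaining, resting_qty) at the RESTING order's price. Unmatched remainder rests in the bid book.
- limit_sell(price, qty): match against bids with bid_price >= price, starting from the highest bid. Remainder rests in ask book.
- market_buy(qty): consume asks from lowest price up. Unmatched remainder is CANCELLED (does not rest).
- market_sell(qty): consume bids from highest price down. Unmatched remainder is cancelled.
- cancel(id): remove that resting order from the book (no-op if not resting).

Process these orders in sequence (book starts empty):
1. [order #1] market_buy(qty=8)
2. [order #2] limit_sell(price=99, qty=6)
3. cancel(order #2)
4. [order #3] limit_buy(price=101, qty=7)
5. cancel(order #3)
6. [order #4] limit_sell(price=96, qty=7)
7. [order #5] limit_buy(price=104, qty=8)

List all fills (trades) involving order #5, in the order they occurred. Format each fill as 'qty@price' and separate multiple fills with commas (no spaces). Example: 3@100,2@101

Answer: 7@96

Derivation:
After op 1 [order #1] market_buy(qty=8): fills=none; bids=[-] asks=[-]
After op 2 [order #2] limit_sell(price=99, qty=6): fills=none; bids=[-] asks=[#2:6@99]
After op 3 cancel(order #2): fills=none; bids=[-] asks=[-]
After op 4 [order #3] limit_buy(price=101, qty=7): fills=none; bids=[#3:7@101] asks=[-]
After op 5 cancel(order #3): fills=none; bids=[-] asks=[-]
After op 6 [order #4] limit_sell(price=96, qty=7): fills=none; bids=[-] asks=[#4:7@96]
After op 7 [order #5] limit_buy(price=104, qty=8): fills=#5x#4:7@96; bids=[#5:1@104] asks=[-]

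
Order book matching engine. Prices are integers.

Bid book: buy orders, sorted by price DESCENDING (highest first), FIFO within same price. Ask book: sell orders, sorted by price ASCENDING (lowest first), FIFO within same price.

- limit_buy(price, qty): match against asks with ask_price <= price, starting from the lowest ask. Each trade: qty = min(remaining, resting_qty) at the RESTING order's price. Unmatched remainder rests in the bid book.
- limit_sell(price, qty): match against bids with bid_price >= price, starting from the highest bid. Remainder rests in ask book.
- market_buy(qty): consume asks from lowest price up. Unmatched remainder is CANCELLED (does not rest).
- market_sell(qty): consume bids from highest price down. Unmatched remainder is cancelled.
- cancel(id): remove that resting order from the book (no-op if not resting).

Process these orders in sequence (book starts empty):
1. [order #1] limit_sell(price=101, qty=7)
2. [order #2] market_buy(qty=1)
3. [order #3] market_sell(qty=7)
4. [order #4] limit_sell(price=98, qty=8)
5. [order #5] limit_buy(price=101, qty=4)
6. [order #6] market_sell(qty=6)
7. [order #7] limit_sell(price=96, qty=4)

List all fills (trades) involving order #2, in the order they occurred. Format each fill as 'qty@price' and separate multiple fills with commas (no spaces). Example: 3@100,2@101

Answer: 1@101

Derivation:
After op 1 [order #1] limit_sell(price=101, qty=7): fills=none; bids=[-] asks=[#1:7@101]
After op 2 [order #2] market_buy(qty=1): fills=#2x#1:1@101; bids=[-] asks=[#1:6@101]
After op 3 [order #3] market_sell(qty=7): fills=none; bids=[-] asks=[#1:6@101]
After op 4 [order #4] limit_sell(price=98, qty=8): fills=none; bids=[-] asks=[#4:8@98 #1:6@101]
After op 5 [order #5] limit_buy(price=101, qty=4): fills=#5x#4:4@98; bids=[-] asks=[#4:4@98 #1:6@101]
After op 6 [order #6] market_sell(qty=6): fills=none; bids=[-] asks=[#4:4@98 #1:6@101]
After op 7 [order #7] limit_sell(price=96, qty=4): fills=none; bids=[-] asks=[#7:4@96 #4:4@98 #1:6@101]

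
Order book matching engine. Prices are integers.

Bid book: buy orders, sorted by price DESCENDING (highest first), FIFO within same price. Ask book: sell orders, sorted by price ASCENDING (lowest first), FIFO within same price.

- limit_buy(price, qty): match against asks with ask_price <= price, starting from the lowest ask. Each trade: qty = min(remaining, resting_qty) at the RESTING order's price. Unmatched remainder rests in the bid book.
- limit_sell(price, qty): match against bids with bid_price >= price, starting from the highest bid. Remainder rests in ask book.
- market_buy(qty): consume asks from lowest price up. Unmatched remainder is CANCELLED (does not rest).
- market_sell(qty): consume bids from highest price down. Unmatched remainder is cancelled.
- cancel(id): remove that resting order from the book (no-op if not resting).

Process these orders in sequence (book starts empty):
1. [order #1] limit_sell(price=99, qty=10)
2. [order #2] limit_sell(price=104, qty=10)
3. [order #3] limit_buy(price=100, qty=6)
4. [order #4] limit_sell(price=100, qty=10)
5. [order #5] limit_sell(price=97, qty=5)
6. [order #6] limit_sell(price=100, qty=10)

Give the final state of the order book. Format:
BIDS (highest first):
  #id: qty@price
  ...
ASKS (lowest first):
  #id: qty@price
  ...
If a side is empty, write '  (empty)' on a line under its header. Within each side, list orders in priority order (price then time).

After op 1 [order #1] limit_sell(price=99, qty=10): fills=none; bids=[-] asks=[#1:10@99]
After op 2 [order #2] limit_sell(price=104, qty=10): fills=none; bids=[-] asks=[#1:10@99 #2:10@104]
After op 3 [order #3] limit_buy(price=100, qty=6): fills=#3x#1:6@99; bids=[-] asks=[#1:4@99 #2:10@104]
After op 4 [order #4] limit_sell(price=100, qty=10): fills=none; bids=[-] asks=[#1:4@99 #4:10@100 #2:10@104]
After op 5 [order #5] limit_sell(price=97, qty=5): fills=none; bids=[-] asks=[#5:5@97 #1:4@99 #4:10@100 #2:10@104]
After op 6 [order #6] limit_sell(price=100, qty=10): fills=none; bids=[-] asks=[#5:5@97 #1:4@99 #4:10@100 #6:10@100 #2:10@104]

Answer: BIDS (highest first):
  (empty)
ASKS (lowest first):
  #5: 5@97
  #1: 4@99
  #4: 10@100
  #6: 10@100
  #2: 10@104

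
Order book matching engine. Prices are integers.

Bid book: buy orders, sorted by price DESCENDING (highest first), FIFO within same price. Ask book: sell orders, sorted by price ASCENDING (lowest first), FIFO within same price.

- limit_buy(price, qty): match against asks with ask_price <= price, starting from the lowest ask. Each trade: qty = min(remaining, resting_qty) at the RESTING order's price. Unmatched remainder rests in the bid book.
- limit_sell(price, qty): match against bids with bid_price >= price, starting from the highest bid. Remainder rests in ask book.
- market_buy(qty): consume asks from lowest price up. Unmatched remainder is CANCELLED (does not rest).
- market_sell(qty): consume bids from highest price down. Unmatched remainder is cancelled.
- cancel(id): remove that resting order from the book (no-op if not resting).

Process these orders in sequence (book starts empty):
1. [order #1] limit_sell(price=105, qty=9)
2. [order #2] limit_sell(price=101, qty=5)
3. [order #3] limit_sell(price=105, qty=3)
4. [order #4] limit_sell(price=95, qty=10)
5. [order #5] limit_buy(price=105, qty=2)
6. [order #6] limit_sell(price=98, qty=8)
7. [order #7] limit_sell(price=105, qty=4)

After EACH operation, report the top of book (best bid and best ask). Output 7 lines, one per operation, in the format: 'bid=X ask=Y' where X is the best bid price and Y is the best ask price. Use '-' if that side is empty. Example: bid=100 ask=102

After op 1 [order #1] limit_sell(price=105, qty=9): fills=none; bids=[-] asks=[#1:9@105]
After op 2 [order #2] limit_sell(price=101, qty=5): fills=none; bids=[-] asks=[#2:5@101 #1:9@105]
After op 3 [order #3] limit_sell(price=105, qty=3): fills=none; bids=[-] asks=[#2:5@101 #1:9@105 #3:3@105]
After op 4 [order #4] limit_sell(price=95, qty=10): fills=none; bids=[-] asks=[#4:10@95 #2:5@101 #1:9@105 #3:3@105]
After op 5 [order #5] limit_buy(price=105, qty=2): fills=#5x#4:2@95; bids=[-] asks=[#4:8@95 #2:5@101 #1:9@105 #3:3@105]
After op 6 [order #6] limit_sell(price=98, qty=8): fills=none; bids=[-] asks=[#4:8@95 #6:8@98 #2:5@101 #1:9@105 #3:3@105]
After op 7 [order #7] limit_sell(price=105, qty=4): fills=none; bids=[-] asks=[#4:8@95 #6:8@98 #2:5@101 #1:9@105 #3:3@105 #7:4@105]

Answer: bid=- ask=105
bid=- ask=101
bid=- ask=101
bid=- ask=95
bid=- ask=95
bid=- ask=95
bid=- ask=95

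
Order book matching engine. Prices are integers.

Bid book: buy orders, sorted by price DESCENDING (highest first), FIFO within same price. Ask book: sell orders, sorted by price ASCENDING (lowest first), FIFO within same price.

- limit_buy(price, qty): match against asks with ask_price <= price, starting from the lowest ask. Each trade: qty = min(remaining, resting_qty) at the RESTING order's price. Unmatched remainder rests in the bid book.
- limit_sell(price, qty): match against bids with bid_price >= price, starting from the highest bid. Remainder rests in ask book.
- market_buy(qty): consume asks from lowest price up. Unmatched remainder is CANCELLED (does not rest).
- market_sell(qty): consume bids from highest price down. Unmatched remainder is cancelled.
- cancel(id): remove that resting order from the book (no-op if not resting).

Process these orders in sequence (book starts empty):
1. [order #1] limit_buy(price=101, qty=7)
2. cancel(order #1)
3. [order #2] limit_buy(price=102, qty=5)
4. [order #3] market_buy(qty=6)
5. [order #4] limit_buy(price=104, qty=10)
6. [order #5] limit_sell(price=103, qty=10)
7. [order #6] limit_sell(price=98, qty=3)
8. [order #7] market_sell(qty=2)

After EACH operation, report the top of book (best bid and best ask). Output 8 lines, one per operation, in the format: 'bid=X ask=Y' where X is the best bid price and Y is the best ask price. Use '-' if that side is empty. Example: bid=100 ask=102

After op 1 [order #1] limit_buy(price=101, qty=7): fills=none; bids=[#1:7@101] asks=[-]
After op 2 cancel(order #1): fills=none; bids=[-] asks=[-]
After op 3 [order #2] limit_buy(price=102, qty=5): fills=none; bids=[#2:5@102] asks=[-]
After op 4 [order #3] market_buy(qty=6): fills=none; bids=[#2:5@102] asks=[-]
After op 5 [order #4] limit_buy(price=104, qty=10): fills=none; bids=[#4:10@104 #2:5@102] asks=[-]
After op 6 [order #5] limit_sell(price=103, qty=10): fills=#4x#5:10@104; bids=[#2:5@102] asks=[-]
After op 7 [order #6] limit_sell(price=98, qty=3): fills=#2x#6:3@102; bids=[#2:2@102] asks=[-]
After op 8 [order #7] market_sell(qty=2): fills=#2x#7:2@102; bids=[-] asks=[-]

Answer: bid=101 ask=-
bid=- ask=-
bid=102 ask=-
bid=102 ask=-
bid=104 ask=-
bid=102 ask=-
bid=102 ask=-
bid=- ask=-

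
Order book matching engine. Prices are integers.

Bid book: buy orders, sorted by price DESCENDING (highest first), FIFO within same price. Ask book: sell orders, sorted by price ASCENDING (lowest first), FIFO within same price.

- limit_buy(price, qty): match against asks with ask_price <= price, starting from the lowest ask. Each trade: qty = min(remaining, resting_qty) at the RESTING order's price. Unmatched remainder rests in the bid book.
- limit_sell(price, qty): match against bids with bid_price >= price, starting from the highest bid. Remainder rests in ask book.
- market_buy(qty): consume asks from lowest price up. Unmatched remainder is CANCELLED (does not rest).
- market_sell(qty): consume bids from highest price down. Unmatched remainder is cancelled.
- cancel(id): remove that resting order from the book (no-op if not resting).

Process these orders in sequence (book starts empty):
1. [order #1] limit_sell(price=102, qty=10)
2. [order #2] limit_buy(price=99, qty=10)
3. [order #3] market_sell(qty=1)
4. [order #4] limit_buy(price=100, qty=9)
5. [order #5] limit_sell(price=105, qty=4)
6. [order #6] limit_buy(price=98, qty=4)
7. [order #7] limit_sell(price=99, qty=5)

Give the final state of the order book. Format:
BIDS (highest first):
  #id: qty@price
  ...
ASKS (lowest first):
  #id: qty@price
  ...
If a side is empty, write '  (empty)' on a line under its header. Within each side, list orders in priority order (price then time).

After op 1 [order #1] limit_sell(price=102, qty=10): fills=none; bids=[-] asks=[#1:10@102]
After op 2 [order #2] limit_buy(price=99, qty=10): fills=none; bids=[#2:10@99] asks=[#1:10@102]
After op 3 [order #3] market_sell(qty=1): fills=#2x#3:1@99; bids=[#2:9@99] asks=[#1:10@102]
After op 4 [order #4] limit_buy(price=100, qty=9): fills=none; bids=[#4:9@100 #2:9@99] asks=[#1:10@102]
After op 5 [order #5] limit_sell(price=105, qty=4): fills=none; bids=[#4:9@100 #2:9@99] asks=[#1:10@102 #5:4@105]
After op 6 [order #6] limit_buy(price=98, qty=4): fills=none; bids=[#4:9@100 #2:9@99 #6:4@98] asks=[#1:10@102 #5:4@105]
After op 7 [order #7] limit_sell(price=99, qty=5): fills=#4x#7:5@100; bids=[#4:4@100 #2:9@99 #6:4@98] asks=[#1:10@102 #5:4@105]

Answer: BIDS (highest first):
  #4: 4@100
  #2: 9@99
  #6: 4@98
ASKS (lowest first):
  #1: 10@102
  #5: 4@105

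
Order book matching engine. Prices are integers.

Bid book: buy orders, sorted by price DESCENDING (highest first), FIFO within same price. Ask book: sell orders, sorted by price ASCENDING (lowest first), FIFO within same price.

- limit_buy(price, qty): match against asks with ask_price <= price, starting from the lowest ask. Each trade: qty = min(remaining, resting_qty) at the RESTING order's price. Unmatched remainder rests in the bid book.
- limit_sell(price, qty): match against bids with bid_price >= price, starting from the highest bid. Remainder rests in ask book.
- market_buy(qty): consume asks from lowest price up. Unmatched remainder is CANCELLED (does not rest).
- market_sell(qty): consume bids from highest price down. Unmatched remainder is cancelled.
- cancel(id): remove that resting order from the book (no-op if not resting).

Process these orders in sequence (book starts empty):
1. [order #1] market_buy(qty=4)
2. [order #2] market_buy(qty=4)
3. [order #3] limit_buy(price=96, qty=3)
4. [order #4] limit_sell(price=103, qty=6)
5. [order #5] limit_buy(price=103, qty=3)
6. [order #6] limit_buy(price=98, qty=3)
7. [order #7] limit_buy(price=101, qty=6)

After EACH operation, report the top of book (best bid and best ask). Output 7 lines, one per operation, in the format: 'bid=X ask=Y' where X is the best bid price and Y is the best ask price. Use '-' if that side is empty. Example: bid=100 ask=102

After op 1 [order #1] market_buy(qty=4): fills=none; bids=[-] asks=[-]
After op 2 [order #2] market_buy(qty=4): fills=none; bids=[-] asks=[-]
After op 3 [order #3] limit_buy(price=96, qty=3): fills=none; bids=[#3:3@96] asks=[-]
After op 4 [order #4] limit_sell(price=103, qty=6): fills=none; bids=[#3:3@96] asks=[#4:6@103]
After op 5 [order #5] limit_buy(price=103, qty=3): fills=#5x#4:3@103; bids=[#3:3@96] asks=[#4:3@103]
After op 6 [order #6] limit_buy(price=98, qty=3): fills=none; bids=[#6:3@98 #3:3@96] asks=[#4:3@103]
After op 7 [order #7] limit_buy(price=101, qty=6): fills=none; bids=[#7:6@101 #6:3@98 #3:3@96] asks=[#4:3@103]

Answer: bid=- ask=-
bid=- ask=-
bid=96 ask=-
bid=96 ask=103
bid=96 ask=103
bid=98 ask=103
bid=101 ask=103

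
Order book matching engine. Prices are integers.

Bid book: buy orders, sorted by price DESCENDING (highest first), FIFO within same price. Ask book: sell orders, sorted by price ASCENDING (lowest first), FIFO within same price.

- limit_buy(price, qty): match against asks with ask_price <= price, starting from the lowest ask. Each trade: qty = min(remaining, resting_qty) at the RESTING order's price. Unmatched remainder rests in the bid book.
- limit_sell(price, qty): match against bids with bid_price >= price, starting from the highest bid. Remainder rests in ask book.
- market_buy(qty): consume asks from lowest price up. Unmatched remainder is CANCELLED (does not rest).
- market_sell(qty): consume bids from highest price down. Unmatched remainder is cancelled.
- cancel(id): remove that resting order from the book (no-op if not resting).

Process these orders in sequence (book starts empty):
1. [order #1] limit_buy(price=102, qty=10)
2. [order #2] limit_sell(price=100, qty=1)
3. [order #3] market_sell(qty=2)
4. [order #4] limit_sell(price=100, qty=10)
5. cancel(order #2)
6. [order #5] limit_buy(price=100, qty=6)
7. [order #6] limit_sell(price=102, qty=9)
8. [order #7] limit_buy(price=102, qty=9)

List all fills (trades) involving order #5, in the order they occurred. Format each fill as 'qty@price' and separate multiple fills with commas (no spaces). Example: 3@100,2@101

Answer: 3@100

Derivation:
After op 1 [order #1] limit_buy(price=102, qty=10): fills=none; bids=[#1:10@102] asks=[-]
After op 2 [order #2] limit_sell(price=100, qty=1): fills=#1x#2:1@102; bids=[#1:9@102] asks=[-]
After op 3 [order #3] market_sell(qty=2): fills=#1x#3:2@102; bids=[#1:7@102] asks=[-]
After op 4 [order #4] limit_sell(price=100, qty=10): fills=#1x#4:7@102; bids=[-] asks=[#4:3@100]
After op 5 cancel(order #2): fills=none; bids=[-] asks=[#4:3@100]
After op 6 [order #5] limit_buy(price=100, qty=6): fills=#5x#4:3@100; bids=[#5:3@100] asks=[-]
After op 7 [order #6] limit_sell(price=102, qty=9): fills=none; bids=[#5:3@100] asks=[#6:9@102]
After op 8 [order #7] limit_buy(price=102, qty=9): fills=#7x#6:9@102; bids=[#5:3@100] asks=[-]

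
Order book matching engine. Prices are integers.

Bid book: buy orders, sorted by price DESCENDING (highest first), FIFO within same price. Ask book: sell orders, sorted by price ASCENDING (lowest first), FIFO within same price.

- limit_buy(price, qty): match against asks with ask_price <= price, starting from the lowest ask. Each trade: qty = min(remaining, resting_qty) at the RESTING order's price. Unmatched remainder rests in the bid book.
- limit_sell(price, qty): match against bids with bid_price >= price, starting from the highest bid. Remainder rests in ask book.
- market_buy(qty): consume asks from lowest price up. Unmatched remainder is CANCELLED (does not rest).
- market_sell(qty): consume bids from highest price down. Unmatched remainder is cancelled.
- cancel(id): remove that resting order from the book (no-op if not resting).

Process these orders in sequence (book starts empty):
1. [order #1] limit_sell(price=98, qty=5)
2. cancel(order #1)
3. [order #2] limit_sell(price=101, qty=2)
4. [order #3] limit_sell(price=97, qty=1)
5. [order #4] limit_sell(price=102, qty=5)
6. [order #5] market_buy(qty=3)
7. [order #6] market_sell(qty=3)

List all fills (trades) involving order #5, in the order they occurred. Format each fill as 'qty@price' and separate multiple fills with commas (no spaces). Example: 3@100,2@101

Answer: 1@97,2@101

Derivation:
After op 1 [order #1] limit_sell(price=98, qty=5): fills=none; bids=[-] asks=[#1:5@98]
After op 2 cancel(order #1): fills=none; bids=[-] asks=[-]
After op 3 [order #2] limit_sell(price=101, qty=2): fills=none; bids=[-] asks=[#2:2@101]
After op 4 [order #3] limit_sell(price=97, qty=1): fills=none; bids=[-] asks=[#3:1@97 #2:2@101]
After op 5 [order #4] limit_sell(price=102, qty=5): fills=none; bids=[-] asks=[#3:1@97 #2:2@101 #4:5@102]
After op 6 [order #5] market_buy(qty=3): fills=#5x#3:1@97 #5x#2:2@101; bids=[-] asks=[#4:5@102]
After op 7 [order #6] market_sell(qty=3): fills=none; bids=[-] asks=[#4:5@102]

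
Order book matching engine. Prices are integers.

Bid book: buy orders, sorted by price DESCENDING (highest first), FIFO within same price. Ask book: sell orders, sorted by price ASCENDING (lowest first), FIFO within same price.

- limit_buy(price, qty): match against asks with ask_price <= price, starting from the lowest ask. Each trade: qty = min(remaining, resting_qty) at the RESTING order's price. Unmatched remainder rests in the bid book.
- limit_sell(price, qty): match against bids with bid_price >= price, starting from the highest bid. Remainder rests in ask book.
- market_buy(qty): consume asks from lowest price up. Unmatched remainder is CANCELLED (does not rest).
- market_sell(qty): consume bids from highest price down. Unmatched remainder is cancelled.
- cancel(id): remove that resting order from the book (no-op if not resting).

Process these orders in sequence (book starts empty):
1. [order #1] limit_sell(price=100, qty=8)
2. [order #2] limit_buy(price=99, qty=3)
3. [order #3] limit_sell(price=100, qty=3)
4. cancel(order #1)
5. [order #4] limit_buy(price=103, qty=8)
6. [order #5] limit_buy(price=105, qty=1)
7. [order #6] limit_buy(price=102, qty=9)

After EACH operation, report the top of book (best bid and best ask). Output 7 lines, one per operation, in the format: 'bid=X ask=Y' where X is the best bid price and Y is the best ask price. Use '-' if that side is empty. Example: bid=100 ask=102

After op 1 [order #1] limit_sell(price=100, qty=8): fills=none; bids=[-] asks=[#1:8@100]
After op 2 [order #2] limit_buy(price=99, qty=3): fills=none; bids=[#2:3@99] asks=[#1:8@100]
After op 3 [order #3] limit_sell(price=100, qty=3): fills=none; bids=[#2:3@99] asks=[#1:8@100 #3:3@100]
After op 4 cancel(order #1): fills=none; bids=[#2:3@99] asks=[#3:3@100]
After op 5 [order #4] limit_buy(price=103, qty=8): fills=#4x#3:3@100; bids=[#4:5@103 #2:3@99] asks=[-]
After op 6 [order #5] limit_buy(price=105, qty=1): fills=none; bids=[#5:1@105 #4:5@103 #2:3@99] asks=[-]
After op 7 [order #6] limit_buy(price=102, qty=9): fills=none; bids=[#5:1@105 #4:5@103 #6:9@102 #2:3@99] asks=[-]

Answer: bid=- ask=100
bid=99 ask=100
bid=99 ask=100
bid=99 ask=100
bid=103 ask=-
bid=105 ask=-
bid=105 ask=-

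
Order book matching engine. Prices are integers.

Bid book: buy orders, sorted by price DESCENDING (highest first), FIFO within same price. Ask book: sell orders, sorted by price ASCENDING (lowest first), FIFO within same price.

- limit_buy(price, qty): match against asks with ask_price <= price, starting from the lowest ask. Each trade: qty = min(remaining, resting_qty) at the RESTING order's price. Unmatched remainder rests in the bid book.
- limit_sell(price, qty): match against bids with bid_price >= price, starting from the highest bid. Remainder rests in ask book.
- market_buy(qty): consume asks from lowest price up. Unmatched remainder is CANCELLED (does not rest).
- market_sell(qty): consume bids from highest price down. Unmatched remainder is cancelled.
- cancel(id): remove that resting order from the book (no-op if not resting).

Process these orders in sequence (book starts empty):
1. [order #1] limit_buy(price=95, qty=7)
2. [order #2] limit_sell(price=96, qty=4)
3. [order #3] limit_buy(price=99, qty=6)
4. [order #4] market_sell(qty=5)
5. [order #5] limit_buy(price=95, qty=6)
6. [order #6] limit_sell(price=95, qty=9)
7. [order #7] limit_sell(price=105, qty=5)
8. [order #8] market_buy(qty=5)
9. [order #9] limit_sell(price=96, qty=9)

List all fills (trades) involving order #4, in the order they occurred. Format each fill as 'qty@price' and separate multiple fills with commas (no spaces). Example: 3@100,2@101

Answer: 2@99,3@95

Derivation:
After op 1 [order #1] limit_buy(price=95, qty=7): fills=none; bids=[#1:7@95] asks=[-]
After op 2 [order #2] limit_sell(price=96, qty=4): fills=none; bids=[#1:7@95] asks=[#2:4@96]
After op 3 [order #3] limit_buy(price=99, qty=6): fills=#3x#2:4@96; bids=[#3:2@99 #1:7@95] asks=[-]
After op 4 [order #4] market_sell(qty=5): fills=#3x#4:2@99 #1x#4:3@95; bids=[#1:4@95] asks=[-]
After op 5 [order #5] limit_buy(price=95, qty=6): fills=none; bids=[#1:4@95 #5:6@95] asks=[-]
After op 6 [order #6] limit_sell(price=95, qty=9): fills=#1x#6:4@95 #5x#6:5@95; bids=[#5:1@95] asks=[-]
After op 7 [order #7] limit_sell(price=105, qty=5): fills=none; bids=[#5:1@95] asks=[#7:5@105]
After op 8 [order #8] market_buy(qty=5): fills=#8x#7:5@105; bids=[#5:1@95] asks=[-]
After op 9 [order #9] limit_sell(price=96, qty=9): fills=none; bids=[#5:1@95] asks=[#9:9@96]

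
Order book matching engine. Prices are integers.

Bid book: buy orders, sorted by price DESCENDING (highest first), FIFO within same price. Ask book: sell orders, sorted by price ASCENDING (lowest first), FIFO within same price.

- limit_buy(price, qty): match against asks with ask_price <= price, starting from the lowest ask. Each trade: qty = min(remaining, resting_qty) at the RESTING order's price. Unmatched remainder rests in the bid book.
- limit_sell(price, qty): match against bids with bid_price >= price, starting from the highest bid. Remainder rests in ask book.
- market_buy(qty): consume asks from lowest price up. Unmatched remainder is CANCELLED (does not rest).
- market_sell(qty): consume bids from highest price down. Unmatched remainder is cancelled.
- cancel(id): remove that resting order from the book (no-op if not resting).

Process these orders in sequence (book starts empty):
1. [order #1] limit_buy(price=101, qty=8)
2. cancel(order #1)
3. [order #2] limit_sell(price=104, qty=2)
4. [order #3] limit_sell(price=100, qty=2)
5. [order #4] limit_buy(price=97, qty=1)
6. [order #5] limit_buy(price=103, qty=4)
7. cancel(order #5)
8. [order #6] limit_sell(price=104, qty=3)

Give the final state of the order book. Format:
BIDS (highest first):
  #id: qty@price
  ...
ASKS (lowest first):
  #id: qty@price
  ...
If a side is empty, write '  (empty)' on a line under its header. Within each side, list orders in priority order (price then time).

After op 1 [order #1] limit_buy(price=101, qty=8): fills=none; bids=[#1:8@101] asks=[-]
After op 2 cancel(order #1): fills=none; bids=[-] asks=[-]
After op 3 [order #2] limit_sell(price=104, qty=2): fills=none; bids=[-] asks=[#2:2@104]
After op 4 [order #3] limit_sell(price=100, qty=2): fills=none; bids=[-] asks=[#3:2@100 #2:2@104]
After op 5 [order #4] limit_buy(price=97, qty=1): fills=none; bids=[#4:1@97] asks=[#3:2@100 #2:2@104]
After op 6 [order #5] limit_buy(price=103, qty=4): fills=#5x#3:2@100; bids=[#5:2@103 #4:1@97] asks=[#2:2@104]
After op 7 cancel(order #5): fills=none; bids=[#4:1@97] asks=[#2:2@104]
After op 8 [order #6] limit_sell(price=104, qty=3): fills=none; bids=[#4:1@97] asks=[#2:2@104 #6:3@104]

Answer: BIDS (highest first):
  #4: 1@97
ASKS (lowest first):
  #2: 2@104
  #6: 3@104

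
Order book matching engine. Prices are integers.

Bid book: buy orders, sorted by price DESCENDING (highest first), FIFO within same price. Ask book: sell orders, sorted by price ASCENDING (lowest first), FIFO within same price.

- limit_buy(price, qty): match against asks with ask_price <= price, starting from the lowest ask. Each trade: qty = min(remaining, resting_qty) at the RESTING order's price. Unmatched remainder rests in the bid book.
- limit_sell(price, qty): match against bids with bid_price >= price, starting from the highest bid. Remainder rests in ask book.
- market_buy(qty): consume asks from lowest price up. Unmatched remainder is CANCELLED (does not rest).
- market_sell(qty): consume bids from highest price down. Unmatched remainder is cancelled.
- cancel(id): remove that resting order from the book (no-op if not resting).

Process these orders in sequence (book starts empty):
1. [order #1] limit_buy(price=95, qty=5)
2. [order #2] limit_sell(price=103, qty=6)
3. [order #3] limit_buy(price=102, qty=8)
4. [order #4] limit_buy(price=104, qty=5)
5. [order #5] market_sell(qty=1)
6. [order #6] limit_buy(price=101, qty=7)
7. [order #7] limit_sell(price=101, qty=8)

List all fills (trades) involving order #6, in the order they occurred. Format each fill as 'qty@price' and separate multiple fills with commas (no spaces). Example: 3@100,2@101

Answer: 1@101

Derivation:
After op 1 [order #1] limit_buy(price=95, qty=5): fills=none; bids=[#1:5@95] asks=[-]
After op 2 [order #2] limit_sell(price=103, qty=6): fills=none; bids=[#1:5@95] asks=[#2:6@103]
After op 3 [order #3] limit_buy(price=102, qty=8): fills=none; bids=[#3:8@102 #1:5@95] asks=[#2:6@103]
After op 4 [order #4] limit_buy(price=104, qty=5): fills=#4x#2:5@103; bids=[#3:8@102 #1:5@95] asks=[#2:1@103]
After op 5 [order #5] market_sell(qty=1): fills=#3x#5:1@102; bids=[#3:7@102 #1:5@95] asks=[#2:1@103]
After op 6 [order #6] limit_buy(price=101, qty=7): fills=none; bids=[#3:7@102 #6:7@101 #1:5@95] asks=[#2:1@103]
After op 7 [order #7] limit_sell(price=101, qty=8): fills=#3x#7:7@102 #6x#7:1@101; bids=[#6:6@101 #1:5@95] asks=[#2:1@103]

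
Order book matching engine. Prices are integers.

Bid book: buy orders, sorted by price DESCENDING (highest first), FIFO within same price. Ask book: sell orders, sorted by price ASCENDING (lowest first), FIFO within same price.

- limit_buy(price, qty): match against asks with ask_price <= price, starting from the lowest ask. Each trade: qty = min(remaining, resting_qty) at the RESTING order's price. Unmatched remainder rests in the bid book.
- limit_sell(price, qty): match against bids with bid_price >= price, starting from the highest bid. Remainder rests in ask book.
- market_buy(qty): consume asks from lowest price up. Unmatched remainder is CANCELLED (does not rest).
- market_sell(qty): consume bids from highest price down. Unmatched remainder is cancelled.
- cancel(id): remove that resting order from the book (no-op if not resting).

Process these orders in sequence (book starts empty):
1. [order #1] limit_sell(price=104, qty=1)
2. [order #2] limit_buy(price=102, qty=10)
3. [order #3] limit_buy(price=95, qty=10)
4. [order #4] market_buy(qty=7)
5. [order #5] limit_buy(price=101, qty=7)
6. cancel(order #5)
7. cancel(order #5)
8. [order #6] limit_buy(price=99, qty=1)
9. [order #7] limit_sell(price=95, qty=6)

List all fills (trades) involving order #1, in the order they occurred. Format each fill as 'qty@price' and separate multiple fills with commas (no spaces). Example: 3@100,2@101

Answer: 1@104

Derivation:
After op 1 [order #1] limit_sell(price=104, qty=1): fills=none; bids=[-] asks=[#1:1@104]
After op 2 [order #2] limit_buy(price=102, qty=10): fills=none; bids=[#2:10@102] asks=[#1:1@104]
After op 3 [order #3] limit_buy(price=95, qty=10): fills=none; bids=[#2:10@102 #3:10@95] asks=[#1:1@104]
After op 4 [order #4] market_buy(qty=7): fills=#4x#1:1@104; bids=[#2:10@102 #3:10@95] asks=[-]
After op 5 [order #5] limit_buy(price=101, qty=7): fills=none; bids=[#2:10@102 #5:7@101 #3:10@95] asks=[-]
After op 6 cancel(order #5): fills=none; bids=[#2:10@102 #3:10@95] asks=[-]
After op 7 cancel(order #5): fills=none; bids=[#2:10@102 #3:10@95] asks=[-]
After op 8 [order #6] limit_buy(price=99, qty=1): fills=none; bids=[#2:10@102 #6:1@99 #3:10@95] asks=[-]
After op 9 [order #7] limit_sell(price=95, qty=6): fills=#2x#7:6@102; bids=[#2:4@102 #6:1@99 #3:10@95] asks=[-]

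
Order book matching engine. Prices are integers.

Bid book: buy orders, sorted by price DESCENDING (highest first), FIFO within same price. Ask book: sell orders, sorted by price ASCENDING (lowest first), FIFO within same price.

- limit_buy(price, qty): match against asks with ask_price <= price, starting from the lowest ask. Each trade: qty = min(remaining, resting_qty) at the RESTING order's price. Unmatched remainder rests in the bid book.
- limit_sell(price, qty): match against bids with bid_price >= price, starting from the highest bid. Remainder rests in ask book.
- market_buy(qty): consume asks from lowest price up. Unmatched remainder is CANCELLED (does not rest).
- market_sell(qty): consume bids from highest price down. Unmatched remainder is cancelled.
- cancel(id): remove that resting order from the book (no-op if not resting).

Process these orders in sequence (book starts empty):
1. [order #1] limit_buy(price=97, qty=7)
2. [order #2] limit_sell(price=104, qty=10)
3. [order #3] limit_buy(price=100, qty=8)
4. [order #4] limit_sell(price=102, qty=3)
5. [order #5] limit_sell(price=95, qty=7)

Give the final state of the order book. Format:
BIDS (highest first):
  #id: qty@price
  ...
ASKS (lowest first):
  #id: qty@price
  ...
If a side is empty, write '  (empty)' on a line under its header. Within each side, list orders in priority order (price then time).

After op 1 [order #1] limit_buy(price=97, qty=7): fills=none; bids=[#1:7@97] asks=[-]
After op 2 [order #2] limit_sell(price=104, qty=10): fills=none; bids=[#1:7@97] asks=[#2:10@104]
After op 3 [order #3] limit_buy(price=100, qty=8): fills=none; bids=[#3:8@100 #1:7@97] asks=[#2:10@104]
After op 4 [order #4] limit_sell(price=102, qty=3): fills=none; bids=[#3:8@100 #1:7@97] asks=[#4:3@102 #2:10@104]
After op 5 [order #5] limit_sell(price=95, qty=7): fills=#3x#5:7@100; bids=[#3:1@100 #1:7@97] asks=[#4:3@102 #2:10@104]

Answer: BIDS (highest first):
  #3: 1@100
  #1: 7@97
ASKS (lowest first):
  #4: 3@102
  #2: 10@104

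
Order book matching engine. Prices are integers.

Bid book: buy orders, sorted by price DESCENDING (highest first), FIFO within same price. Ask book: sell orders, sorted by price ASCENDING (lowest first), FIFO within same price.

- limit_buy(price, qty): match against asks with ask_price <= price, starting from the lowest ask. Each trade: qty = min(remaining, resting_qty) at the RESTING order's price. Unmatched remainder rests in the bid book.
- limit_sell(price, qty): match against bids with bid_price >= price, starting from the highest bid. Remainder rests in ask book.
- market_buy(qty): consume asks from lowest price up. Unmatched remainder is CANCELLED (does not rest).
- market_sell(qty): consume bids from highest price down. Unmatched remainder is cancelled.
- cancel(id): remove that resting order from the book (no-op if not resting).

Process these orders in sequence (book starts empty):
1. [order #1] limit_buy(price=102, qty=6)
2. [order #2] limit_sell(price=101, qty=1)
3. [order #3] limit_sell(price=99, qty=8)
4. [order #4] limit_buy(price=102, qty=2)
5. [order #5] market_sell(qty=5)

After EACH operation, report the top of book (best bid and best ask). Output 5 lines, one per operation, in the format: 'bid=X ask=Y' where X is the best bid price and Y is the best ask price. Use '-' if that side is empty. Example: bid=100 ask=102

After op 1 [order #1] limit_buy(price=102, qty=6): fills=none; bids=[#1:6@102] asks=[-]
After op 2 [order #2] limit_sell(price=101, qty=1): fills=#1x#2:1@102; bids=[#1:5@102] asks=[-]
After op 3 [order #3] limit_sell(price=99, qty=8): fills=#1x#3:5@102; bids=[-] asks=[#3:3@99]
After op 4 [order #4] limit_buy(price=102, qty=2): fills=#4x#3:2@99; bids=[-] asks=[#3:1@99]
After op 5 [order #5] market_sell(qty=5): fills=none; bids=[-] asks=[#3:1@99]

Answer: bid=102 ask=-
bid=102 ask=-
bid=- ask=99
bid=- ask=99
bid=- ask=99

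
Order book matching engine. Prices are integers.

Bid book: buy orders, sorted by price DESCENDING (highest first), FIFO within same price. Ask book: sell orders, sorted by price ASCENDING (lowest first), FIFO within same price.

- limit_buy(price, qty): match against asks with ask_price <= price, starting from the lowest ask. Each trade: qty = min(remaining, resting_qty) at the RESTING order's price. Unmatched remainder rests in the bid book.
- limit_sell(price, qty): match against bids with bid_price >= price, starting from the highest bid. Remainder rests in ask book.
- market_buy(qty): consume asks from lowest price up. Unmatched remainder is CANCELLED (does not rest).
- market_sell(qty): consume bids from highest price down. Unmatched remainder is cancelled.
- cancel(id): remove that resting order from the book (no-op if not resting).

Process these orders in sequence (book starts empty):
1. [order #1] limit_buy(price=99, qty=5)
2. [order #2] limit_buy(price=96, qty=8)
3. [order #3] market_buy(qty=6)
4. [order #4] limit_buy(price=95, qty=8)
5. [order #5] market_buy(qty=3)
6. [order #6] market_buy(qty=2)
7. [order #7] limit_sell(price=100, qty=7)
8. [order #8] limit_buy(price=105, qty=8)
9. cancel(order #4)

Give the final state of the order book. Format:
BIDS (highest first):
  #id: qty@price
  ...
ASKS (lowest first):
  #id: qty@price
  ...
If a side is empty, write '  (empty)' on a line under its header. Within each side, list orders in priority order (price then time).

After op 1 [order #1] limit_buy(price=99, qty=5): fills=none; bids=[#1:5@99] asks=[-]
After op 2 [order #2] limit_buy(price=96, qty=8): fills=none; bids=[#1:5@99 #2:8@96] asks=[-]
After op 3 [order #3] market_buy(qty=6): fills=none; bids=[#1:5@99 #2:8@96] asks=[-]
After op 4 [order #4] limit_buy(price=95, qty=8): fills=none; bids=[#1:5@99 #2:8@96 #4:8@95] asks=[-]
After op 5 [order #5] market_buy(qty=3): fills=none; bids=[#1:5@99 #2:8@96 #4:8@95] asks=[-]
After op 6 [order #6] market_buy(qty=2): fills=none; bids=[#1:5@99 #2:8@96 #4:8@95] asks=[-]
After op 7 [order #7] limit_sell(price=100, qty=7): fills=none; bids=[#1:5@99 #2:8@96 #4:8@95] asks=[#7:7@100]
After op 8 [order #8] limit_buy(price=105, qty=8): fills=#8x#7:7@100; bids=[#8:1@105 #1:5@99 #2:8@96 #4:8@95] asks=[-]
After op 9 cancel(order #4): fills=none; bids=[#8:1@105 #1:5@99 #2:8@96] asks=[-]

Answer: BIDS (highest first):
  #8: 1@105
  #1: 5@99
  #2: 8@96
ASKS (lowest first):
  (empty)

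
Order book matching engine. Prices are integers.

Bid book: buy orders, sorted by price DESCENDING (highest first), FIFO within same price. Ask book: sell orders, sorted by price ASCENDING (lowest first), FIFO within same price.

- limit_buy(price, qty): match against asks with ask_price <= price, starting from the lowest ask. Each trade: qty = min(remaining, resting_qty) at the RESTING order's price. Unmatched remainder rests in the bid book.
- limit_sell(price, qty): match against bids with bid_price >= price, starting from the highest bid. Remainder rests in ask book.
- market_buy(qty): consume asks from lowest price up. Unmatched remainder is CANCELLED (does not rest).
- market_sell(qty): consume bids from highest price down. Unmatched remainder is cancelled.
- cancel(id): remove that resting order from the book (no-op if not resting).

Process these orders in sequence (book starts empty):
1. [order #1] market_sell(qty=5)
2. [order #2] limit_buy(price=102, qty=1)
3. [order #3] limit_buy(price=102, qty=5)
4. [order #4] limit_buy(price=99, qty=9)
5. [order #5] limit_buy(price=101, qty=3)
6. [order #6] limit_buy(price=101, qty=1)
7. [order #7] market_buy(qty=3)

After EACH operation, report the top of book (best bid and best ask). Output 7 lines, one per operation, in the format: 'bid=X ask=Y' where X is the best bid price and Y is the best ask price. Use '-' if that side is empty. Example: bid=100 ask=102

After op 1 [order #1] market_sell(qty=5): fills=none; bids=[-] asks=[-]
After op 2 [order #2] limit_buy(price=102, qty=1): fills=none; bids=[#2:1@102] asks=[-]
After op 3 [order #3] limit_buy(price=102, qty=5): fills=none; bids=[#2:1@102 #3:5@102] asks=[-]
After op 4 [order #4] limit_buy(price=99, qty=9): fills=none; bids=[#2:1@102 #3:5@102 #4:9@99] asks=[-]
After op 5 [order #5] limit_buy(price=101, qty=3): fills=none; bids=[#2:1@102 #3:5@102 #5:3@101 #4:9@99] asks=[-]
After op 6 [order #6] limit_buy(price=101, qty=1): fills=none; bids=[#2:1@102 #3:5@102 #5:3@101 #6:1@101 #4:9@99] asks=[-]
After op 7 [order #7] market_buy(qty=3): fills=none; bids=[#2:1@102 #3:5@102 #5:3@101 #6:1@101 #4:9@99] asks=[-]

Answer: bid=- ask=-
bid=102 ask=-
bid=102 ask=-
bid=102 ask=-
bid=102 ask=-
bid=102 ask=-
bid=102 ask=-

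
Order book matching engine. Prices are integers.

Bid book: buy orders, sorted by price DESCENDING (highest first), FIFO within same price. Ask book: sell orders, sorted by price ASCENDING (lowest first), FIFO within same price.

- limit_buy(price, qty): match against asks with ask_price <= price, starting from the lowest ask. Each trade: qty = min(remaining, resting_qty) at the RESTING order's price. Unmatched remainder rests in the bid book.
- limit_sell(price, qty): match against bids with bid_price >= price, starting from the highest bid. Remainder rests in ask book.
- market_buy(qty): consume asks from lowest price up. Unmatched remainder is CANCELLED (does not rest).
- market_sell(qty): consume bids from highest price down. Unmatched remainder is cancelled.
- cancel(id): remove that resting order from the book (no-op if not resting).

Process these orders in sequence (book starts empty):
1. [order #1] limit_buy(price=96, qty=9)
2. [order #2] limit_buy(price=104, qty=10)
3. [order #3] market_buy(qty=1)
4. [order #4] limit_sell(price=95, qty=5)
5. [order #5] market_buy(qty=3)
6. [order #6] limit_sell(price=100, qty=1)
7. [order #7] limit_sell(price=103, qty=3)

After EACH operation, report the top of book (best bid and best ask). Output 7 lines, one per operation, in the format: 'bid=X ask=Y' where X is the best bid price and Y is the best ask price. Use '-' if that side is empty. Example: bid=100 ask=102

Answer: bid=96 ask=-
bid=104 ask=-
bid=104 ask=-
bid=104 ask=-
bid=104 ask=-
bid=104 ask=-
bid=104 ask=-

Derivation:
After op 1 [order #1] limit_buy(price=96, qty=9): fills=none; bids=[#1:9@96] asks=[-]
After op 2 [order #2] limit_buy(price=104, qty=10): fills=none; bids=[#2:10@104 #1:9@96] asks=[-]
After op 3 [order #3] market_buy(qty=1): fills=none; bids=[#2:10@104 #1:9@96] asks=[-]
After op 4 [order #4] limit_sell(price=95, qty=5): fills=#2x#4:5@104; bids=[#2:5@104 #1:9@96] asks=[-]
After op 5 [order #5] market_buy(qty=3): fills=none; bids=[#2:5@104 #1:9@96] asks=[-]
After op 6 [order #6] limit_sell(price=100, qty=1): fills=#2x#6:1@104; bids=[#2:4@104 #1:9@96] asks=[-]
After op 7 [order #7] limit_sell(price=103, qty=3): fills=#2x#7:3@104; bids=[#2:1@104 #1:9@96] asks=[-]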